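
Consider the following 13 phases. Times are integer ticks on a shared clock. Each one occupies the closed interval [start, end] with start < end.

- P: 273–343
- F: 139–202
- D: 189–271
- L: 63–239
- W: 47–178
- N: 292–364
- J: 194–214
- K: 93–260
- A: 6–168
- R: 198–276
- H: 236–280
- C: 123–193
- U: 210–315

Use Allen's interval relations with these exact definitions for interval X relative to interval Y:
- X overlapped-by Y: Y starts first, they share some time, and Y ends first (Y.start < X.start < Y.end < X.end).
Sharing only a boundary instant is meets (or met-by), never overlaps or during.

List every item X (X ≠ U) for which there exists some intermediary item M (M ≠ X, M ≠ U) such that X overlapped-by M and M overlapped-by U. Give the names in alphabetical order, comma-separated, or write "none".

N

Target U = [210, 315].
Intermediaries M with M overlapped-by U: N, P.
Via N — items with X overlapped-by N: none.
Via P — items with X overlapped-by P: N.
Union: N.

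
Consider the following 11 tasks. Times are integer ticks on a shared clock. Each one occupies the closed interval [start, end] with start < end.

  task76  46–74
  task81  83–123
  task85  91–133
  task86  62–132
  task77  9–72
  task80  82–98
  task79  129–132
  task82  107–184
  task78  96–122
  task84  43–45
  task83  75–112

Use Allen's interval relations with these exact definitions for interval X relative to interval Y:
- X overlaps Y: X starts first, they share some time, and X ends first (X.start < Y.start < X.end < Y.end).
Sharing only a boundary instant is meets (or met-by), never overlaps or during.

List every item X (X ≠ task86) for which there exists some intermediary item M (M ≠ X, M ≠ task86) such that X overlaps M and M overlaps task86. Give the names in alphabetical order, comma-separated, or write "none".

task77

Target task86 = [62, 132].
Intermediaries M with M overlaps task86: task76, task77.
Via task76 — items with X overlaps task76: task77.
Via task77 — items with X overlaps task77: none.
Union: task77.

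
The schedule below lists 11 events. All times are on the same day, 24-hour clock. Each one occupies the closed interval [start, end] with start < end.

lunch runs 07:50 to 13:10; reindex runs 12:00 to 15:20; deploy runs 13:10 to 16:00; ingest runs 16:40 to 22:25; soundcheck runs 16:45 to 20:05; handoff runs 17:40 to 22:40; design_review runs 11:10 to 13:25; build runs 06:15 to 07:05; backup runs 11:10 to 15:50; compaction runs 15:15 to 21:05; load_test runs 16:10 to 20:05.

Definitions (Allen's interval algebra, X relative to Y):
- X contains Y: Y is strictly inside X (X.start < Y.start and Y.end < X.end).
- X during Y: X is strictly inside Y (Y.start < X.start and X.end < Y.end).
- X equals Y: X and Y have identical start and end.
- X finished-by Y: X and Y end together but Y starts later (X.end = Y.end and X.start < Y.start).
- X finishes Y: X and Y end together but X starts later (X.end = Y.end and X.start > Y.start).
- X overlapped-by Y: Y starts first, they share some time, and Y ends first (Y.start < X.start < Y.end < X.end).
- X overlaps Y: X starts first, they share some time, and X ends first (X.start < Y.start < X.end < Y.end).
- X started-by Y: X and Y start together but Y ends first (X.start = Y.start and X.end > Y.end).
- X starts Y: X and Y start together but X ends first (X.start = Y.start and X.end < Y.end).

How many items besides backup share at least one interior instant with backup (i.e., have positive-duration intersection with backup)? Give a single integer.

Target backup = [11:10, 15:50].
build [06:15, 07:05] → before → no.
compaction [15:15, 21:05] → overlapped-by → counts.
deploy [13:10, 16:00] → overlapped-by → counts.
design_review [11:10, 13:25] → starts → counts.
handoff [17:40, 22:40] → after → no.
ingest [16:40, 22:25] → after → no.
load_test [16:10, 20:05] → after → no.
lunch [07:50, 13:10] → overlaps → counts.
reindex [12:00, 15:20] → during → counts.
soundcheck [16:45, 20:05] → after → no.
Total: 5.

5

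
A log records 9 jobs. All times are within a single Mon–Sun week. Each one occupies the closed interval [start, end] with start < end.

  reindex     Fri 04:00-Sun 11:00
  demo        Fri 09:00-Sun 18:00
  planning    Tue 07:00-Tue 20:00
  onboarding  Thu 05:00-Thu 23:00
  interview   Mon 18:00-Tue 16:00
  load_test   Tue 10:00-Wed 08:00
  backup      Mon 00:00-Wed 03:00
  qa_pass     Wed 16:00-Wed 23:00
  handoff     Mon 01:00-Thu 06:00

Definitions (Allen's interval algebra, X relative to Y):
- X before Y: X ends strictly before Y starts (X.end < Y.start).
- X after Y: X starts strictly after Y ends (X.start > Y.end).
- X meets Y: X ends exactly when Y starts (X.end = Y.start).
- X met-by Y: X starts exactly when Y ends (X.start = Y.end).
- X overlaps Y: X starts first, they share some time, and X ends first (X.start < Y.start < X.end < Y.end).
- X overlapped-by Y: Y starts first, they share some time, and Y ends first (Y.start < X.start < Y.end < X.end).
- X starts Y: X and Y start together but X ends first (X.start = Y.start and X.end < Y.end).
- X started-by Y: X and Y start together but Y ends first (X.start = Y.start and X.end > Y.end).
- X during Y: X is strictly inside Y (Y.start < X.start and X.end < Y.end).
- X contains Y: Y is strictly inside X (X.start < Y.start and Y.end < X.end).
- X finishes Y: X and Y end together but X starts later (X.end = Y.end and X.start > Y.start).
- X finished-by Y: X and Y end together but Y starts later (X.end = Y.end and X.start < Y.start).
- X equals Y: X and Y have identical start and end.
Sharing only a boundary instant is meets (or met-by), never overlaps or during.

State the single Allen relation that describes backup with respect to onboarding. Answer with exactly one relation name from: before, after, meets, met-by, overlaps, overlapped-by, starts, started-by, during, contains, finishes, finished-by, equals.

backup = [Mon 00:00, Wed 03:00]; onboarding = [Thu 05:00, Thu 23:00].
Compare endpoints: backup.start < onboarding.start, backup.start < onboarding.end, backup.end < onboarding.start, backup.end < onboarding.end.
That pattern is 'before'.

before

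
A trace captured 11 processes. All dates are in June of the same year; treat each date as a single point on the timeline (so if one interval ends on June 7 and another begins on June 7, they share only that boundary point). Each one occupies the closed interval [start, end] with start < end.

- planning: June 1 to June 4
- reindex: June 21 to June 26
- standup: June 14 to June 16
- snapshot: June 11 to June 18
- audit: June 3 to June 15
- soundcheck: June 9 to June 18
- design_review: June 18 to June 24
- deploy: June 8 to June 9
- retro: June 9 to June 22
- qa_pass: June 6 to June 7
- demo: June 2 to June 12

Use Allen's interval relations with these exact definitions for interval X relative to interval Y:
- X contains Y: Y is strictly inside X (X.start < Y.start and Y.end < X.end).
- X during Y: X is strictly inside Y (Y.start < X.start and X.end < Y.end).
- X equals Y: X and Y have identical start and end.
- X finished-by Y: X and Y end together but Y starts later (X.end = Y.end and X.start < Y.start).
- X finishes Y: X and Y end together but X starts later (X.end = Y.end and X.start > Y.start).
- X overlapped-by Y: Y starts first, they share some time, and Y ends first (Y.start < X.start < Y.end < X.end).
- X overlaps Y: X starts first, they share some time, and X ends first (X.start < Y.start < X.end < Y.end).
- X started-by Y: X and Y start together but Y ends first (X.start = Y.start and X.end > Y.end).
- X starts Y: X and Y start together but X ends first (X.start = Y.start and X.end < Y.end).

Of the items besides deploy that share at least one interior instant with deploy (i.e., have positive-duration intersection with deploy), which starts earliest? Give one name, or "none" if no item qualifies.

demo

Target deploy = [June 8, June 9].
audit [June 3, June 15] → contains → candidate.
demo [June 2, June 12] → contains → candidate.
design_review [June 18, June 24] → after → excluded.
planning [June 1, June 4] → before → excluded.
qa_pass [June 6, June 7] → before → excluded.
reindex [June 21, June 26] → after → excluded.
retro [June 9, June 22] → met-by → excluded.
snapshot [June 11, June 18] → after → excluded.
soundcheck [June 9, June 18] → met-by → excluded.
standup [June 14, June 16] → after → excluded.
Among candidates, earliest start is June 2 → demo.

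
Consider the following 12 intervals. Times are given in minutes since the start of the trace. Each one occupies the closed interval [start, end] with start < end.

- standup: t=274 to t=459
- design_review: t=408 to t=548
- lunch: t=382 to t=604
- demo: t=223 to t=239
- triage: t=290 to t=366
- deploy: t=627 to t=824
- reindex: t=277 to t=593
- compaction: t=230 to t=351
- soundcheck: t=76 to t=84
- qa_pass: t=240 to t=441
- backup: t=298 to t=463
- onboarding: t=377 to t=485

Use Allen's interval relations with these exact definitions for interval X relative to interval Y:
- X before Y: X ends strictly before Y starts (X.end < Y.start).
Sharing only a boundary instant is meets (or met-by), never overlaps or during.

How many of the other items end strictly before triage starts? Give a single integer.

Target triage = [t=290, t=366].
backup [t=298, t=463] → overlapped-by → no.
compaction [t=230, t=351] → overlaps → no.
demo [t=223, t=239] → before → counts.
deploy [t=627, t=824] → after → no.
design_review [t=408, t=548] → after → no.
lunch [t=382, t=604] → after → no.
onboarding [t=377, t=485] → after → no.
qa_pass [t=240, t=441] → contains → no.
reindex [t=277, t=593] → contains → no.
soundcheck [t=76, t=84] → before → counts.
standup [t=274, t=459] → contains → no.
Total: 2.

2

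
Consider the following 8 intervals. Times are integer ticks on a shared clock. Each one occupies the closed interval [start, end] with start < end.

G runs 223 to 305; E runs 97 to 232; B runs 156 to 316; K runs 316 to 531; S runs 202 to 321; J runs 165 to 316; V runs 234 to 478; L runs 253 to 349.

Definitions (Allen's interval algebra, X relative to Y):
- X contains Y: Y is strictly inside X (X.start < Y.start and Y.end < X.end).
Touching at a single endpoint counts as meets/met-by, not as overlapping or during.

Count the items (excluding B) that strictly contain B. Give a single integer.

0

Target B = [156, 316].
E [97, 232] → overlaps → no.
G [223, 305] → during → no.
J [165, 316] → finishes → no.
K [316, 531] → met-by → no.
L [253, 349] → overlapped-by → no.
S [202, 321] → overlapped-by → no.
V [234, 478] → overlapped-by → no.
Total: 0.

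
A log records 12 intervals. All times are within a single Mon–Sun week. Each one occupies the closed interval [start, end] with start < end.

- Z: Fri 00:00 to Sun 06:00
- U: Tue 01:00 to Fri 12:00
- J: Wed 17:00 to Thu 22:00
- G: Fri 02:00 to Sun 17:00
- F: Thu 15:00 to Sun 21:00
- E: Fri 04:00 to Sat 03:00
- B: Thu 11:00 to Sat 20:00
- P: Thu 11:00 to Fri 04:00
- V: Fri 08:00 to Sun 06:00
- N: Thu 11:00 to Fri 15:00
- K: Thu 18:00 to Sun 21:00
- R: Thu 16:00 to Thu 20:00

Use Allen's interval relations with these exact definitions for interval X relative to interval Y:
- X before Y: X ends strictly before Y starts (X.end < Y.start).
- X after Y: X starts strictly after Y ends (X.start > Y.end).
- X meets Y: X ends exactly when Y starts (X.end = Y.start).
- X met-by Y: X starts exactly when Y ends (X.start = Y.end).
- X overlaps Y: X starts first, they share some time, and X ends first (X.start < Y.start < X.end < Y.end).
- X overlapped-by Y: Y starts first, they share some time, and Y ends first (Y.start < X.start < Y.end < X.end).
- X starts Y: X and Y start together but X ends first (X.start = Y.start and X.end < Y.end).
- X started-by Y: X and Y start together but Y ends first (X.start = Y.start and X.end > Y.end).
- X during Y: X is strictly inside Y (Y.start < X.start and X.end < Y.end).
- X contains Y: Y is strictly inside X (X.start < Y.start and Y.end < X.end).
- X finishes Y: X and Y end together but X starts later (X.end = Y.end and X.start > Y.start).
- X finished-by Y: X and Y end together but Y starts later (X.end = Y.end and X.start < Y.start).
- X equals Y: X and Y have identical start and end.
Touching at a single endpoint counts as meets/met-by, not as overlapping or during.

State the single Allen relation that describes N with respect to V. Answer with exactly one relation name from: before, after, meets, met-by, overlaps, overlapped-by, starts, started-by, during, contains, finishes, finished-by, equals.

N = [Thu 11:00, Fri 15:00]; V = [Fri 08:00, Sun 06:00].
Compare endpoints: N.start < V.start, N.start < V.end, N.end > V.start, N.end < V.end.
That pattern is 'overlaps'.

overlaps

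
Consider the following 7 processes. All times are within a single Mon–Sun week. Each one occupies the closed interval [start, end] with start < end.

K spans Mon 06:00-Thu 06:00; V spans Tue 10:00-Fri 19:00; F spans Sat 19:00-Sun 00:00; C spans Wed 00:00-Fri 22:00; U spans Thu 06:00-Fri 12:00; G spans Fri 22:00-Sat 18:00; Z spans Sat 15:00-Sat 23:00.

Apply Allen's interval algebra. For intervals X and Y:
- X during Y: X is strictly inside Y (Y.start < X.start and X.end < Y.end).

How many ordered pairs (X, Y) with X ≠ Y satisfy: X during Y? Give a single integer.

2

Checking all 42 ordered pairs for relation 'during'; matching pairs in alphabetical order:
(U, C): U during C ✓
(U, V): U during V ✓
Count: 2.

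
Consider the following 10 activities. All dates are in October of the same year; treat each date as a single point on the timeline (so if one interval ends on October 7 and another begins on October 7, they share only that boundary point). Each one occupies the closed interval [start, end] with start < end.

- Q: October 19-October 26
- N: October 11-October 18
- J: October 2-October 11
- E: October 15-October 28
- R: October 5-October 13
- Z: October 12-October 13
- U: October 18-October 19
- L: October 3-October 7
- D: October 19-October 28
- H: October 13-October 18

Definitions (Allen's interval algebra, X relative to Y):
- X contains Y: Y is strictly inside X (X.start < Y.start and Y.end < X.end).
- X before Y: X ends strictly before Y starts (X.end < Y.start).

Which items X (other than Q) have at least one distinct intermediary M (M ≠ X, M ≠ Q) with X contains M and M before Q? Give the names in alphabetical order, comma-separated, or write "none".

J, N

Target Q = [October 19, October 26].
Intermediaries M with M before Q: H, J, L, N, R, Z.
Via H — items with X contains H: none.
Via J — items with X contains J: none.
Via L — items with X contains L: J.
Via N — items with X contains N: none.
Via R — items with X contains R: none.
Via Z — items with X contains Z: N.
Union: J, N.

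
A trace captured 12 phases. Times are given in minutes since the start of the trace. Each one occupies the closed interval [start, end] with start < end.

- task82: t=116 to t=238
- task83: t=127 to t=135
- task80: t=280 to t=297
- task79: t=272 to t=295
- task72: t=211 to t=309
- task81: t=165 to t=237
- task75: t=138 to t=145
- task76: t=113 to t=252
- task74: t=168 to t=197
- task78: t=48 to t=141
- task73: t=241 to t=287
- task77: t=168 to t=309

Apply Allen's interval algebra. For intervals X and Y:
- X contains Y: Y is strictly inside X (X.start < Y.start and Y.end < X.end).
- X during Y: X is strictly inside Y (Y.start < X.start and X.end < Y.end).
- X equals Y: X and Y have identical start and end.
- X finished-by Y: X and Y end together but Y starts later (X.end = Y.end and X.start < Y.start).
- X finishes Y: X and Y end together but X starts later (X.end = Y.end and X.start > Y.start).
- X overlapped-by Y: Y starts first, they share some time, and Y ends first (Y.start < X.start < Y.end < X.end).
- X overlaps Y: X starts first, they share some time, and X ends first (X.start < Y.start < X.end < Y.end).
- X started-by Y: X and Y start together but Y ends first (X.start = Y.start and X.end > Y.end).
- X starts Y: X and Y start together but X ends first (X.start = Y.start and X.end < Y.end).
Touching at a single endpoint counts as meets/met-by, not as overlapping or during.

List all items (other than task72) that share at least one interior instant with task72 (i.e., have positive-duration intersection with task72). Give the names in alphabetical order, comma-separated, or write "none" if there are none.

task73, task76, task77, task79, task80, task81, task82

Target task72 = [t=211, t=309].
task73 [t=241, t=287] → during → yes.
task74 [t=168, t=197] → before → no.
task75 [t=138, t=145] → before → no.
task76 [t=113, t=252] → overlaps → yes.
task77 [t=168, t=309] → finished-by → yes.
task78 [t=48, t=141] → before → no.
task79 [t=272, t=295] → during → yes.
task80 [t=280, t=297] → during → yes.
task81 [t=165, t=237] → overlaps → yes.
task82 [t=116, t=238] → overlaps → yes.
task83 [t=127, t=135] → before → no.
Result: task73, task76, task77, task79, task80, task81, task82.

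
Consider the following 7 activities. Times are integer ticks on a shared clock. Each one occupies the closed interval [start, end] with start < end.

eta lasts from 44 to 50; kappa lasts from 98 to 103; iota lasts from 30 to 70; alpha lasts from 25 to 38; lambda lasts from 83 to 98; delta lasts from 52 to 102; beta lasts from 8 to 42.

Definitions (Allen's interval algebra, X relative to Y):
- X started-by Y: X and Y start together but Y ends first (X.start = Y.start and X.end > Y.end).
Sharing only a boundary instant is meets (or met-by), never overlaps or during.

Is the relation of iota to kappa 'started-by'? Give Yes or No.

iota = [30, 70], kappa = [98, 103].
Actual relation of iota to kappa: before.
Asked whether 'started-by' holds → No.

No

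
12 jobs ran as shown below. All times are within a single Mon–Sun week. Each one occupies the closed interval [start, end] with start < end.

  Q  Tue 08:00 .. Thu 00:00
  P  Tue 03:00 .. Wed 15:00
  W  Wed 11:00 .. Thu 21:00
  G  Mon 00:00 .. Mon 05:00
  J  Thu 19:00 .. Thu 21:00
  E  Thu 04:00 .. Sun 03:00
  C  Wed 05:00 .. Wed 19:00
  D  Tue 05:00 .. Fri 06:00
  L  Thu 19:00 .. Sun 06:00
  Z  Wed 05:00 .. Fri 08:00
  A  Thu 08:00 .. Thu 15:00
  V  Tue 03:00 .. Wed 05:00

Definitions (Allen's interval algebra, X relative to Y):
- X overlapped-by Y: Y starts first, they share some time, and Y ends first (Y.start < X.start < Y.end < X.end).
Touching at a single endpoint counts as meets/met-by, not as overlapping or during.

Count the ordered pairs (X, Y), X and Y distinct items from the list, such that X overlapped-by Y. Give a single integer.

18

Checking all 132 ordered pairs for relation 'overlapped-by'; matching pairs in alphabetical order:
(C, P): C overlapped-by P ✓
(D, P): D overlapped-by P ✓
(D, V): D overlapped-by V ✓
(E, D): E overlapped-by D ✓
(E, W): E overlapped-by W ✓
(E, Z): E overlapped-by Z ✓
(L, D): L overlapped-by D ✓
(L, E): L overlapped-by E ✓
(L, W): L overlapped-by W ✓
(L, Z): L overlapped-by Z ✓
(Q, P): Q overlapped-by P ✓
(Q, V): Q overlapped-by V ✓
(W, C): W overlapped-by C ✓
(W, P): W overlapped-by P ✓
(W, Q): W overlapped-by Q ✓
(Z, D): Z overlapped-by D ✓
(Z, P): Z overlapped-by P ✓
(Z, Q): Z overlapped-by Q ✓
Count: 18.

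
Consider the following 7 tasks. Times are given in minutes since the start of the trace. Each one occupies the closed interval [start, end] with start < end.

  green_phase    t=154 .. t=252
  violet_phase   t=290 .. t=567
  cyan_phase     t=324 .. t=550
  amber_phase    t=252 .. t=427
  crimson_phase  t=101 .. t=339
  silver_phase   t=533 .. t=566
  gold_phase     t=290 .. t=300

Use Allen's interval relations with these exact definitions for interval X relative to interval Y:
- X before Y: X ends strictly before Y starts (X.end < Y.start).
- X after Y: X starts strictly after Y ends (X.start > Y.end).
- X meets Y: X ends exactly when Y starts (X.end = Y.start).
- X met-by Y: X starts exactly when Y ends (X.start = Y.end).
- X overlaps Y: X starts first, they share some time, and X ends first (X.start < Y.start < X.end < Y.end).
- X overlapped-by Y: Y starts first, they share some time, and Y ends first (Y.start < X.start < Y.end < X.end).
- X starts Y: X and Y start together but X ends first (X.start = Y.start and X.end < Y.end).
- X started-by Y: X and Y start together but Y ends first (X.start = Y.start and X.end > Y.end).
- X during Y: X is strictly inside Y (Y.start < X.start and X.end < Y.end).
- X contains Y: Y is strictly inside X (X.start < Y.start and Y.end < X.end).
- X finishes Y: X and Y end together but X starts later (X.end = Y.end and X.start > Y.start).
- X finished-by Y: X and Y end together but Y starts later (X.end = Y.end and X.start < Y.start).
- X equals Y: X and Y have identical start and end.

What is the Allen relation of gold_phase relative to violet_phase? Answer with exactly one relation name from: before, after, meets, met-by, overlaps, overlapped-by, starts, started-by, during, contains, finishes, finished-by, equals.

starts

gold_phase = [t=290, t=300]; violet_phase = [t=290, t=567].
Compare endpoints: gold_phase.start = violet_phase.start, gold_phase.start < violet_phase.end, gold_phase.end > violet_phase.start, gold_phase.end < violet_phase.end.
That pattern is 'starts'.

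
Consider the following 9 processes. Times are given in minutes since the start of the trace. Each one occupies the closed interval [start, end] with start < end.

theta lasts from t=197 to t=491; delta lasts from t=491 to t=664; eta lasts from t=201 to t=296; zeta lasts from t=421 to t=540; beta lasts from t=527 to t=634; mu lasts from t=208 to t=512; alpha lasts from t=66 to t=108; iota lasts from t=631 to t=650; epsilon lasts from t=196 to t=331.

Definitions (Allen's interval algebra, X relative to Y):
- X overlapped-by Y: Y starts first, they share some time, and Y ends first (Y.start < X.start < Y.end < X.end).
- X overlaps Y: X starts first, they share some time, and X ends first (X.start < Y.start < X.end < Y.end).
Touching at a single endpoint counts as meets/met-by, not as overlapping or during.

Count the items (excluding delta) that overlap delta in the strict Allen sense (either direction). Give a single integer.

2

Target delta = [t=491, t=664].
alpha [t=66, t=108] → before → no.
beta [t=527, t=634] → during → no.
epsilon [t=196, t=331] → before → no.
eta [t=201, t=296] → before → no.
iota [t=631, t=650] → during → no.
mu [t=208, t=512] → overlaps → counts.
theta [t=197, t=491] → meets → no.
zeta [t=421, t=540] → overlaps → counts.
Total: 2.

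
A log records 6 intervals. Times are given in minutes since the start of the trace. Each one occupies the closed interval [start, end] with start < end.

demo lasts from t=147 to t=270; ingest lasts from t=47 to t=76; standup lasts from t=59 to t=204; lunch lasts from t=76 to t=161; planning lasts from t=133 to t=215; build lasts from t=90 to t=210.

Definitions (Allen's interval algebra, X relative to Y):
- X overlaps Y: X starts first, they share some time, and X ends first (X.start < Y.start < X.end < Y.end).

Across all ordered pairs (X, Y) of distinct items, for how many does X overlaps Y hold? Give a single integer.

10

Checking all 30 ordered pairs for relation 'overlaps'; matching pairs in alphabetical order:
(build, demo): build overlaps demo ✓
(build, planning): build overlaps planning ✓
(ingest, standup): ingest overlaps standup ✓
(lunch, build): lunch overlaps build ✓
(lunch, demo): lunch overlaps demo ✓
(lunch, planning): lunch overlaps planning ✓
(planning, demo): planning overlaps demo ✓
(standup, build): standup overlaps build ✓
(standup, demo): standup overlaps demo ✓
(standup, planning): standup overlaps planning ✓
Count: 10.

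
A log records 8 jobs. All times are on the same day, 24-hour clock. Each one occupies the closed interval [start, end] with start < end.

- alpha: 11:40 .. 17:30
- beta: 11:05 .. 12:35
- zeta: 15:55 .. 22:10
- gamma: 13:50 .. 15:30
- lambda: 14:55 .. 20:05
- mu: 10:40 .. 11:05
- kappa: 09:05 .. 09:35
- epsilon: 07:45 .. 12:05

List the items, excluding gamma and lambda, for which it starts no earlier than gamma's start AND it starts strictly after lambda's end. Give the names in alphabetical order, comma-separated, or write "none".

none

Conditions: its start is no earlier than gamma's start (X.start >= 13:50) AND its start is strictly after lambda's end (X.start > 20:05).
alpha: start 11:40 >= 13:50? ✗; start 11:40 > 20:05? ✗ → no.
beta: start 11:05 >= 13:50? ✗; start 11:05 > 20:05? ✗ → no.
epsilon: start 07:45 >= 13:50? ✗; start 07:45 > 20:05? ✗ → no.
kappa: start 09:05 >= 13:50? ✗; start 09:05 > 20:05? ✗ → no.
mu: start 10:40 >= 13:50? ✗; start 10:40 > 20:05? ✗ → no.
zeta: start 15:55 >= 13:50? ✓; start 15:55 > 20:05? ✗ → no.
Result: none.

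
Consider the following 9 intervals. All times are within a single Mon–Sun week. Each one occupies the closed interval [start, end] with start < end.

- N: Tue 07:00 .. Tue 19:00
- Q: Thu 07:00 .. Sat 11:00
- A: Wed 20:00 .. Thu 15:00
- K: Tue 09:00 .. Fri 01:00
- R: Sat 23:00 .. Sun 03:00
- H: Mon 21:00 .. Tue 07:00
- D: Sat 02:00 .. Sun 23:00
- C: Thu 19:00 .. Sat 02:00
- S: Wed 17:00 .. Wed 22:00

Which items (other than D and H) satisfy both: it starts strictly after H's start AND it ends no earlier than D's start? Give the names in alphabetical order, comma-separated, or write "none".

Conditions: its start is strictly after H's start (X.start > Mon 21:00) AND its end is no earlier than D's start (X.end >= Sat 02:00).
A: start Wed 20:00 > Mon 21:00? ✓; end Thu 15:00 >= Sat 02:00? ✗ → no.
C: start Thu 19:00 > Mon 21:00? ✓; end Sat 02:00 >= Sat 02:00? ✓ → yes.
K: start Tue 09:00 > Mon 21:00? ✓; end Fri 01:00 >= Sat 02:00? ✗ → no.
N: start Tue 07:00 > Mon 21:00? ✓; end Tue 19:00 >= Sat 02:00? ✗ → no.
Q: start Thu 07:00 > Mon 21:00? ✓; end Sat 11:00 >= Sat 02:00? ✓ → yes.
R: start Sat 23:00 > Mon 21:00? ✓; end Sun 03:00 >= Sat 02:00? ✓ → yes.
S: start Wed 17:00 > Mon 21:00? ✓; end Wed 22:00 >= Sat 02:00? ✗ → no.
Result: C, Q, R.

C, Q, R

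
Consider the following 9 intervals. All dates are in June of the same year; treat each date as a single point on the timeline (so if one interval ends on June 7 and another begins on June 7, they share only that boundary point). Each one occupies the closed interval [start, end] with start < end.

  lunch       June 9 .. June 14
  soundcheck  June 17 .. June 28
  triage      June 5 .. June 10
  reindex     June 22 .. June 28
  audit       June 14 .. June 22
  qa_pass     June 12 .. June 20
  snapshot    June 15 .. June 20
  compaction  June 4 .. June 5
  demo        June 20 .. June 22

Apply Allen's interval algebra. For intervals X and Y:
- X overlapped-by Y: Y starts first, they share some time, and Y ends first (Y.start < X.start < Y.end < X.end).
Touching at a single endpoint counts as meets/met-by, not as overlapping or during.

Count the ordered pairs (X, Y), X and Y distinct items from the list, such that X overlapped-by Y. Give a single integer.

Checking all 72 ordered pairs for relation 'overlapped-by'; matching pairs in alphabetical order:
(audit, qa_pass): audit overlapped-by qa_pass ✓
(lunch, triage): lunch overlapped-by triage ✓
(qa_pass, lunch): qa_pass overlapped-by lunch ✓
(soundcheck, audit): soundcheck overlapped-by audit ✓
(soundcheck, qa_pass): soundcheck overlapped-by qa_pass ✓
(soundcheck, snapshot): soundcheck overlapped-by snapshot ✓
Count: 6.

6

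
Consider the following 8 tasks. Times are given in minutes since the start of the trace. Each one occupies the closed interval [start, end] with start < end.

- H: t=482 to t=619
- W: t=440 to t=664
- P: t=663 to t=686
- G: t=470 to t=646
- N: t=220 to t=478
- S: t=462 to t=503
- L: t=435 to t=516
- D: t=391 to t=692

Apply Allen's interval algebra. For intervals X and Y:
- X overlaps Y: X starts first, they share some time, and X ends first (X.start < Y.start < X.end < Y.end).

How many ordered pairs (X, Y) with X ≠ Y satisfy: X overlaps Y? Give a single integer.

Checking all 56 ordered pairs for relation 'overlaps'; matching pairs in alphabetical order:
(L, G): L overlaps G ✓
(L, H): L overlaps H ✓
(L, W): L overlaps W ✓
(N, D): N overlaps D ✓
(N, G): N overlaps G ✓
(N, L): N overlaps L ✓
(N, S): N overlaps S ✓
(N, W): N overlaps W ✓
(S, G): S overlaps G ✓
(S, H): S overlaps H ✓
(W, P): W overlaps P ✓
Count: 11.

11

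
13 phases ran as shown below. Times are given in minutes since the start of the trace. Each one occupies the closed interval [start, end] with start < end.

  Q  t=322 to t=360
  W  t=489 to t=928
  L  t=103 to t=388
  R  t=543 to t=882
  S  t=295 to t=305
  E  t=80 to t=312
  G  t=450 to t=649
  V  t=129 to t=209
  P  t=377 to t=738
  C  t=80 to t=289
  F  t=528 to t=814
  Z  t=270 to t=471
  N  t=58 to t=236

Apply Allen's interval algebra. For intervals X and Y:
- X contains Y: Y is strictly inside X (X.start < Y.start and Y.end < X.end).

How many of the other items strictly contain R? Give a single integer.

1

Target R = [t=543, t=882].
C [t=80, t=289] → before → no.
E [t=80, t=312] → before → no.
F [t=528, t=814] → overlaps → no.
G [t=450, t=649] → overlaps → no.
L [t=103, t=388] → before → no.
N [t=58, t=236] → before → no.
P [t=377, t=738] → overlaps → no.
Q [t=322, t=360] → before → no.
S [t=295, t=305] → before → no.
V [t=129, t=209] → before → no.
W [t=489, t=928] → contains → counts.
Z [t=270, t=471] → before → no.
Total: 1.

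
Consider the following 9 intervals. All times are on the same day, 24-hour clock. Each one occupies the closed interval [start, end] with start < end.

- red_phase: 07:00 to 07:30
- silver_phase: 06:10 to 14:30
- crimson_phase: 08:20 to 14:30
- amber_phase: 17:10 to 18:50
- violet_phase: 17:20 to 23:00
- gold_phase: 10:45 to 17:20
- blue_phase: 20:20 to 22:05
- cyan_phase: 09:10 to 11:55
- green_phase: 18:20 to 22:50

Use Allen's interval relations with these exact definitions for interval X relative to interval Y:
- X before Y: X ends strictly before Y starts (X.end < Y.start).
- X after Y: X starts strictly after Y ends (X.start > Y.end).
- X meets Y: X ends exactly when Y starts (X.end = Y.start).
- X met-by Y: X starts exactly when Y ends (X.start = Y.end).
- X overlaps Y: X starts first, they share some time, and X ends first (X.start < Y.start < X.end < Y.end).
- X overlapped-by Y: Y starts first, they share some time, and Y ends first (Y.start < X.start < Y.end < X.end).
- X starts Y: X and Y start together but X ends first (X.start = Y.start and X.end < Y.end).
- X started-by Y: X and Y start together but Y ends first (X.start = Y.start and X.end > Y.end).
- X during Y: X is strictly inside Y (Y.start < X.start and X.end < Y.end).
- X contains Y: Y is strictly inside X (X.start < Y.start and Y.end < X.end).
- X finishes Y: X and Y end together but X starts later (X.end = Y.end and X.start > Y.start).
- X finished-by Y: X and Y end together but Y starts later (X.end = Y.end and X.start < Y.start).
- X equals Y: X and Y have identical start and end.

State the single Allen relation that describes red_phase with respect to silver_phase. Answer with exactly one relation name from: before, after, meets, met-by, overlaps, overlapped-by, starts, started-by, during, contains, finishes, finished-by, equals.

red_phase = [07:00, 07:30]; silver_phase = [06:10, 14:30].
Compare endpoints: red_phase.start > silver_phase.start, red_phase.start < silver_phase.end, red_phase.end > silver_phase.start, red_phase.end < silver_phase.end.
That pattern is 'during'.

during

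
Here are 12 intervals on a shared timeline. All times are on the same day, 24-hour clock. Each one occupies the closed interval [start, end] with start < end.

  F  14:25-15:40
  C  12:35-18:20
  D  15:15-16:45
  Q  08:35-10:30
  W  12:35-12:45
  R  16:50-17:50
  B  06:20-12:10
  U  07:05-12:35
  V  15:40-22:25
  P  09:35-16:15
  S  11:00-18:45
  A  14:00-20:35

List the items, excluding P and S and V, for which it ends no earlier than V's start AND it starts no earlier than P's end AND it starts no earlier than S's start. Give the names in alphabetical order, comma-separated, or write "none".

Conditions: its end is no earlier than V's start (X.end >= 15:40) AND its start is no earlier than P's end (X.start >= 16:15) AND its start is no earlier than S's start (X.start >= 11:00).
A: end 20:35 >= 15:40? ✓; start 14:00 >= 16:15? ✗; start 14:00 >= 11:00? ✓ → no.
B: end 12:10 >= 15:40? ✗; start 06:20 >= 16:15? ✗; start 06:20 >= 11:00? ✗ → no.
C: end 18:20 >= 15:40? ✓; start 12:35 >= 16:15? ✗; start 12:35 >= 11:00? ✓ → no.
D: end 16:45 >= 15:40? ✓; start 15:15 >= 16:15? ✗; start 15:15 >= 11:00? ✓ → no.
F: end 15:40 >= 15:40? ✓; start 14:25 >= 16:15? ✗; start 14:25 >= 11:00? ✓ → no.
Q: end 10:30 >= 15:40? ✗; start 08:35 >= 16:15? ✗; start 08:35 >= 11:00? ✗ → no.
R: end 17:50 >= 15:40? ✓; start 16:50 >= 16:15? ✓; start 16:50 >= 11:00? ✓ → yes.
U: end 12:35 >= 15:40? ✗; start 07:05 >= 16:15? ✗; start 07:05 >= 11:00? ✗ → no.
W: end 12:45 >= 15:40? ✗; start 12:35 >= 16:15? ✗; start 12:35 >= 11:00? ✓ → no.
Result: R.

R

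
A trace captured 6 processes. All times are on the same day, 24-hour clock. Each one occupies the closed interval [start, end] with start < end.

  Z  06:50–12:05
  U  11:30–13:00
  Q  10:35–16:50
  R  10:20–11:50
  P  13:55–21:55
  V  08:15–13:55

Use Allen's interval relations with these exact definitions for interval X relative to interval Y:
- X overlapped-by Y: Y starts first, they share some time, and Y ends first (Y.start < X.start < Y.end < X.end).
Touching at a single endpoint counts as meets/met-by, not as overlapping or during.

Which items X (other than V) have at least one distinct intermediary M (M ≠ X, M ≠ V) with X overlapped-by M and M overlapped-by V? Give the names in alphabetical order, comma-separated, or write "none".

Target V = [08:15, 13:55].
Intermediaries M with M overlapped-by V: Q.
Via Q — items with X overlapped-by Q: P.
Union: P.

P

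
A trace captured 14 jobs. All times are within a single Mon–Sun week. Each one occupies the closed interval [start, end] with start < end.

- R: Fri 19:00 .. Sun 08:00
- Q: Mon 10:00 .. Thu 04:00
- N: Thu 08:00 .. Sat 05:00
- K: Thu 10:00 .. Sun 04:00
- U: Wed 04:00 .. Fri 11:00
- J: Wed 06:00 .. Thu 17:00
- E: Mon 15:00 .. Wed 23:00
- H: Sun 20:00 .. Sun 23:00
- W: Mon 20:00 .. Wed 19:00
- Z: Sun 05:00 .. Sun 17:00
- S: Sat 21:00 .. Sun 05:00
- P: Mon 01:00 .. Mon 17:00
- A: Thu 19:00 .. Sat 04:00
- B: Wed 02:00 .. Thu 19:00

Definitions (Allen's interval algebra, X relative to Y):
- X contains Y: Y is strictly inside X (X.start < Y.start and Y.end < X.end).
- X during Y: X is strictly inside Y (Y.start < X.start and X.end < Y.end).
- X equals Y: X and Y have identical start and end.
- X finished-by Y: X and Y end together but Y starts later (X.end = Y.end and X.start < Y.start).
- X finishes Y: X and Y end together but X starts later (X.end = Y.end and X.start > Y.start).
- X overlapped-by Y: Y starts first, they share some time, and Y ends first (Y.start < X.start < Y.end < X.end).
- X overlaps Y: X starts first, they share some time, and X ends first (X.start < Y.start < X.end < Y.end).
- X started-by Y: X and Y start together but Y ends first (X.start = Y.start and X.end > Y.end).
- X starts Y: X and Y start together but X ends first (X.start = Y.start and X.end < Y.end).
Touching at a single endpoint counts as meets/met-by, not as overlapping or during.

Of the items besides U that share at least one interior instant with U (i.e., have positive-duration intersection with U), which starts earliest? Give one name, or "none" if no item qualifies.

Target U = [Wed 04:00, Fri 11:00].
A [Thu 19:00, Sat 04:00] → overlapped-by → candidate.
B [Wed 02:00, Thu 19:00] → overlaps → candidate.
E [Mon 15:00, Wed 23:00] → overlaps → candidate.
H [Sun 20:00, Sun 23:00] → after → excluded.
J [Wed 06:00, Thu 17:00] → during → candidate.
K [Thu 10:00, Sun 04:00] → overlapped-by → candidate.
N [Thu 08:00, Sat 05:00] → overlapped-by → candidate.
P [Mon 01:00, Mon 17:00] → before → excluded.
Q [Mon 10:00, Thu 04:00] → overlaps → candidate.
R [Fri 19:00, Sun 08:00] → after → excluded.
S [Sat 21:00, Sun 05:00] → after → excluded.
W [Mon 20:00, Wed 19:00] → overlaps → candidate.
Z [Sun 05:00, Sun 17:00] → after → excluded.
Among candidates, earliest start is Mon 10:00 → Q.

Q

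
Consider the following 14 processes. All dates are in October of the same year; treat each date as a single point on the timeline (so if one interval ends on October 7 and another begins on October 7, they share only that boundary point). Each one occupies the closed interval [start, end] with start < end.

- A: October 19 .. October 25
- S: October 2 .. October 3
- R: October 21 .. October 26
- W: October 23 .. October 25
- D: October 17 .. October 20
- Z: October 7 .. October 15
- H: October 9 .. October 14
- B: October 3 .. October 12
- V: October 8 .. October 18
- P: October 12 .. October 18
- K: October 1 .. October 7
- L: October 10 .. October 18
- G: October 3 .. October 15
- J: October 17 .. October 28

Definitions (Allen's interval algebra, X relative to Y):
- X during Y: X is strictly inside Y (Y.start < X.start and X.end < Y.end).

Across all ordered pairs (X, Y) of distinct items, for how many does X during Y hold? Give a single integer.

Checking all 182 ordered pairs for relation 'during'; matching pairs in alphabetical order:
(A, J): A during J ✓
(H, G): H during G ✓
(H, V): H during V ✓
(H, Z): H during Z ✓
(R, J): R during J ✓
(S, K): S during K ✓
(W, J): W during J ✓
(W, R): W during R ✓
Count: 8.

8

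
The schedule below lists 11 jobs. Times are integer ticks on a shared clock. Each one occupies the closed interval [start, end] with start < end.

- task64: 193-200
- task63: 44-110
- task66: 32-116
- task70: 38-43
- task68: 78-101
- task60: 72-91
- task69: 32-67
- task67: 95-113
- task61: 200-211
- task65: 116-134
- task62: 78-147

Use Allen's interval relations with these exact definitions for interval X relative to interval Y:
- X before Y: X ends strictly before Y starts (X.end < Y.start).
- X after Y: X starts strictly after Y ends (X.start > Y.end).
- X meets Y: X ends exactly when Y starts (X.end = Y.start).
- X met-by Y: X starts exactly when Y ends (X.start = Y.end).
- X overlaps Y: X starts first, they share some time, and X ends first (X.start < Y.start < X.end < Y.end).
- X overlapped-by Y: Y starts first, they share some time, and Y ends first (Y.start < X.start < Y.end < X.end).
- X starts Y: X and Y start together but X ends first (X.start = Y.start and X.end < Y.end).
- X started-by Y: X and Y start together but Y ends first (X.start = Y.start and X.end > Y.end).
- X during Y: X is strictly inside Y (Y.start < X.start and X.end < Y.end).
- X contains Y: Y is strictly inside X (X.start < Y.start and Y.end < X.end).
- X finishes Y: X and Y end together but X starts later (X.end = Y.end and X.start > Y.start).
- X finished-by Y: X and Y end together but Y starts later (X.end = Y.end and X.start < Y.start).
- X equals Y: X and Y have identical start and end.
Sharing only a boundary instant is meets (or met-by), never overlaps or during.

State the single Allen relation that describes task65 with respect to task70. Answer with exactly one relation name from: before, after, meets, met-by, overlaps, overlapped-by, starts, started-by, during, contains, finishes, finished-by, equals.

after

task65 = [116, 134]; task70 = [38, 43].
Compare endpoints: task65.start > task70.start, task65.start > task70.end, task65.end > task70.start, task65.end > task70.end.
That pattern is 'after'.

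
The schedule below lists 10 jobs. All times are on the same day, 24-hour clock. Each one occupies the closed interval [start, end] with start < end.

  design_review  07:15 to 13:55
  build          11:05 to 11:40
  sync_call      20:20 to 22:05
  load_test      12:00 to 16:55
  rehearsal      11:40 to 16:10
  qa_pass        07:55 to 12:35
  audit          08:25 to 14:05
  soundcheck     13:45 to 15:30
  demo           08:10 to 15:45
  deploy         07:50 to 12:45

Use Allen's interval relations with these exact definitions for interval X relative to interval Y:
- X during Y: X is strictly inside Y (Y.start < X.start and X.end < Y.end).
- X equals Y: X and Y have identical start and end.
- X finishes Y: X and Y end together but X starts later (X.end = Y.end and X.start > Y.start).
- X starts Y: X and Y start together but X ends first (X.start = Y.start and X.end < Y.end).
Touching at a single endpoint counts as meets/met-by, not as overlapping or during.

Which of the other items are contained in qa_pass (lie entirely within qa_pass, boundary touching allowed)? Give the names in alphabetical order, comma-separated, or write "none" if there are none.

build

Target qa_pass = [07:55, 12:35].
audit [08:25, 14:05] → overlapped-by → no.
build [11:05, 11:40] → during → yes.
demo [08:10, 15:45] → overlapped-by → no.
deploy [07:50, 12:45] → contains → no.
design_review [07:15, 13:55] → contains → no.
load_test [12:00, 16:55] → overlapped-by → no.
rehearsal [11:40, 16:10] → overlapped-by → no.
soundcheck [13:45, 15:30] → after → no.
sync_call [20:20, 22:05] → after → no.
Result: build.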